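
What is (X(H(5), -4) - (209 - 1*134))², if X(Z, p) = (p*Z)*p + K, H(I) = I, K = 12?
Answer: 289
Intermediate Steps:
X(Z, p) = 12 + Z*p² (X(Z, p) = (p*Z)*p + 12 = (Z*p)*p + 12 = Z*p² + 12 = 12 + Z*p²)
(X(H(5), -4) - (209 - 1*134))² = ((12 + 5*(-4)²) - (209 - 1*134))² = ((12 + 5*16) - (209 - 134))² = ((12 + 80) - 1*75)² = (92 - 75)² = 17² = 289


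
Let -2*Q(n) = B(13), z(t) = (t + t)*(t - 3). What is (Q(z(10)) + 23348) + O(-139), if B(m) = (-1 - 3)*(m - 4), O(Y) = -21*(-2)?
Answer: 23408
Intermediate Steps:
z(t) = 2*t*(-3 + t) (z(t) = (2*t)*(-3 + t) = 2*t*(-3 + t))
O(Y) = 42
B(m) = 16 - 4*m (B(m) = -4*(-4 + m) = 16 - 4*m)
Q(n) = 18 (Q(n) = -(16 - 4*13)/2 = -(16 - 52)/2 = -1/2*(-36) = 18)
(Q(z(10)) + 23348) + O(-139) = (18 + 23348) + 42 = 23366 + 42 = 23408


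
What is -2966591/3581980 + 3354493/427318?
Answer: 5374024551601/765322264820 ≈ 7.0219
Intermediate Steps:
-2966591/3581980 + 3354493/427318 = 5374024551601/765322264820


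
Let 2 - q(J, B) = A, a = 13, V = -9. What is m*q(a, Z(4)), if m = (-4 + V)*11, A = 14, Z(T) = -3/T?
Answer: 1716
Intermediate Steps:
q(J, B) = -12 (q(J, B) = 2 - 1*14 = 2 - 14 = -12)
m = -143 (m = (-4 - 9)*11 = -13*11 = -143)
m*q(a, Z(4)) = -143*(-12) = 1716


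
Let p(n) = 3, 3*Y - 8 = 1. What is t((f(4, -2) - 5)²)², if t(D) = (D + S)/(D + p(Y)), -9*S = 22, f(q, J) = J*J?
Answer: 169/1296 ≈ 0.13040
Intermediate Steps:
Y = 3 (Y = 8/3 + (⅓)*1 = 8/3 + ⅓ = 3)
f(q, J) = J²
S = -22/9 (S = -⅑*22 = -22/9 ≈ -2.4444)
t(D) = (-22/9 + D)/(3 + D) (t(D) = (D - 22/9)/(D + 3) = (-22/9 + D)/(3 + D))
t((f(4, -2) - 5)²)² = ((-22/9 + ((-2)² - 5)²)/(3 + ((-2)² - 5)²))² = ((-22/9 + (4 - 5)²)/(3 + (4 - 5)²))² = ((-22/9 + (-1)²)/(3 + (-1)²))² = ((-22/9 + 1)/(3 + 1))² = (-13/9/4)² = ((¼)*(-13/9))² = (-13/36)² = 169/1296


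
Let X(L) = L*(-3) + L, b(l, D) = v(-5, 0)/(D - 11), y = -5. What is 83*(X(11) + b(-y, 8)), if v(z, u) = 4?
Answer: -5810/3 ≈ -1936.7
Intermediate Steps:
b(l, D) = 4/(-11 + D) (b(l, D) = 4/(D - 11) = 4/(-11 + D))
X(L) = -2*L (X(L) = -3*L + L = -2*L)
83*(X(11) + b(-y, 8)) = 83*(-2*11 + 4/(-11 + 8)) = 83*(-22 + 4/(-3)) = 83*(-22 + 4*(-⅓)) = 83*(-22 - 4/3) = 83*(-70/3) = -5810/3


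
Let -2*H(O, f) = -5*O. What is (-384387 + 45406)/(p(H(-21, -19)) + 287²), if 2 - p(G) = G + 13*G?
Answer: -338981/83106 ≈ -4.0789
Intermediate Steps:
H(O, f) = 5*O/2 (H(O, f) = -(-5)*O/2 = 5*O/2)
p(G) = 2 - 14*G (p(G) = 2 - (G + 13*G) = 2 - 14*G)
(-384387 + 45406)/(p(H(-21, -19)) + 287²) = (-384387 + 45406)/((2 - 35*(-21)) + 287²) = -338981/((2 - 14*(-105/2)) + 82369) = -338981/((2 + 735) + 82369) = -338981/(737 + 82369) = -338981/83106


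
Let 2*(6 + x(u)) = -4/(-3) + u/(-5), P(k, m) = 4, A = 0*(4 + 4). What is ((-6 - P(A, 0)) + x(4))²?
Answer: 55696/225 ≈ 247.54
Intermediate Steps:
A = 0 (A = 0*8 = 0)
x(u) = -16/3 - u/10 (x(u) = -6 + (-4/(-3) + u/(-5))/2 = -6 + (-4*(-⅓) + u*(-⅕))/2 = -6 + (4/3 - u/5)/2 = -6 + (⅔ - u/10) = -16/3 - u/10)
((-6 - P(A, 0)) + x(4))² = ((-6 - 1*4) + (-16/3 - ⅒*4))² = ((-6 - 4) + (-16/3 - ⅖))² = (-10 - 86/15)² = (-236/15)² = 55696/225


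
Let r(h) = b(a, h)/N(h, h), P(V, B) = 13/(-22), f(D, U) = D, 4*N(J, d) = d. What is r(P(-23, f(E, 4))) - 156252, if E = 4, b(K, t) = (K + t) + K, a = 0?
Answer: -156248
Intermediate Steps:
N(J, d) = d/4
b(K, t) = t + 2*K
P(V, B) = -13/22 (P(V, B) = 13*(-1/22) = -13/22)
r(h) = 4 (r(h) = (h + 2*0)/((h/4)) = (h + 0)*(4/h) = h*(4/h) = 4)
r(P(-23, f(E, 4))) - 156252 = 4 - 156252 = -156248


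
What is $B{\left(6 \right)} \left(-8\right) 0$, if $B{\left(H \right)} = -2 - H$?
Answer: $0$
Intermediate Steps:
$B{\left(6 \right)} \left(-8\right) 0 = \left(-2 - 6\right) \left(-8\right) 0 = \left(-8\right) \left(-8\right) 0 = 64 \cdot 0 = 0$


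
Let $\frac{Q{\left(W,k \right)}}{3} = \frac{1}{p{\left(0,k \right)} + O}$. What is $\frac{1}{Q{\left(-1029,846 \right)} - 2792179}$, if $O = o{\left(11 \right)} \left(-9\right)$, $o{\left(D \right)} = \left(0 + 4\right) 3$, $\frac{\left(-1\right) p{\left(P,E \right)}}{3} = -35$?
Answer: $- \frac{1}{2792180} \approx -3.5814 \cdot 10^{-7}$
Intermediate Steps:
$p{\left(P,E \right)} = 105$ ($p{\left(P,E \right)} = \left(-3\right) \left(-35\right) = 105$)
$o{\left(D \right)} = 12$ ($o{\left(D \right)} = 4 \cdot 3 = 12$)
$O = -108$ ($O = 12 \left(-9\right) = -108$)
$Q{\left(W,k \right)} = -1$ ($Q{\left(W,k \right)} = \frac{3}{105 - 108} = \frac{3}{-3} = 3 \left(- \frac{1}{3}\right) = -1$)
$\frac{1}{Q{\left(-1029,846 \right)} - 2792179} = \frac{1}{-1 - 2792179} = \frac{1}{-2792180} = - \frac{1}{2792180}$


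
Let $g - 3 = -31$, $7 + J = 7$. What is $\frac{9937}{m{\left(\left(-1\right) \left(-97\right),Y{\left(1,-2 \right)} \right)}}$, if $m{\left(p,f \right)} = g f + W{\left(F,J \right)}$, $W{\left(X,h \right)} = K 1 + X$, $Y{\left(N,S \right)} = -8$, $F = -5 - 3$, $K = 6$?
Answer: $\frac{9937}{222} \approx 44.761$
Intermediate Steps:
$J = 0$ ($J = -7 + 7 = 0$)
$F = -8$ ($F = -5 - 3 = -8$)
$W{\left(X,h \right)} = 6 + X$ ($W{\left(X,h \right)} = 6 \cdot 1 + X = 6 + X$)
$g = -28$ ($g = 3 - 31 = -28$)
$m{\left(p,f \right)} = -2 - 28 f$ ($m{\left(p,f \right)} = - 28 f + \left(6 - 8\right) = - 28 f - 2 = -2 - 28 f$)
$\frac{9937}{m{\left(\left(-1\right) \left(-97\right),Y{\left(1,-2 \right)} \right)}} = \frac{9937}{-2 - -224} = \frac{9937}{-2 + 224} = \frac{9937}{222}$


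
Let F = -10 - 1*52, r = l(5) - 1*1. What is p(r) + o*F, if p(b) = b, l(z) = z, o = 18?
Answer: -1112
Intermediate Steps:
r = 4 (r = 5 - 1*1 = 5 - 1 = 4)
F = -62 (F = -10 - 52 = -62)
p(r) + o*F = 4 + 18*(-62) = 4 - 1116 = -1112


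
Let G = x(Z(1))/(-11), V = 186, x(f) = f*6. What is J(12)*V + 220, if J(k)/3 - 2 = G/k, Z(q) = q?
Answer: 14417/11 ≈ 1310.6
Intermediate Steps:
x(f) = 6*f
G = -6/11 (G = (6*1)/(-11) = 6*(-1/11) = -6/11 ≈ -0.54545)
J(k) = 6 - 18/(11*k) (J(k) = 6 + 3*(-6/(11*k)) = 6 - 18/(11*k))
J(12)*V + 220 = (6 - 18/11/12)*186 + 220 = (6 - 18/11*1/12)*186 + 220 = (6 - 3/22)*186 + 220 = (129/22)*186 + 220 = 11997/11 + 220 = 14417/11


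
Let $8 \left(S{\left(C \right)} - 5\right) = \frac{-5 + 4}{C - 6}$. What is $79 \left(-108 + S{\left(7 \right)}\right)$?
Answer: $- \frac{65175}{8} \approx -8146.9$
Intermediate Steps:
$S{\left(C \right)} = 5 - \frac{1}{8 \left(-6 + C\right)}$ ($S{\left(C \right)} = 5 + \frac{\left(-5 + 4\right) \frac{1}{C - 6}}{8} = 5 + \frac{\left(-1\right) \frac{1}{-6 + C}}{8} = 5 - \frac{1}{8 \left(-6 + C\right)}$)
$79 \left(-108 + S{\left(7 \right)}\right) = 79 \left(-108 + \frac{-241 + 40 \cdot 7}{8 \left(-6 + 7\right)}\right) = 79 \left(-108 + \frac{-241 + 280}{8 \cdot 1}\right) = 79 \left(-108 + \frac{1}{8} \cdot 1 \cdot 39\right) = 79 \left(-108 + \frac{39}{8}\right) = 79 \left(- \frac{825}{8}\right) = - \frac{65175}{8}$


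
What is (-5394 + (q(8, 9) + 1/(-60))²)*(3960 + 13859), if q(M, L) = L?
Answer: -340839675901/3600 ≈ -9.4678e+7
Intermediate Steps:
(-5394 + (q(8, 9) + 1/(-60))²)*(3960 + 13859) = (-5394 + (9 + 1/(-60))²)*(3960 + 13859) = (-5394 + (9 - 1/60)²)*17819 = (-5394 + (539/60)²)*17819 = (-5394 + 290521/3600)*17819 = -19127879/3600*17819 = -340839675901/3600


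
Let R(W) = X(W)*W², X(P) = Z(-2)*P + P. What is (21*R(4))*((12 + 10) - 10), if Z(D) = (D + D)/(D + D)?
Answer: 32256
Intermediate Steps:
Z(D) = 1 (Z(D) = (2*D)/((2*D)) = (2*D)*(1/(2*D)) = 1)
X(P) = 2*P (X(P) = 1*P + P = P + P = 2*P)
R(W) = 2*W³ (R(W) = (2*W)*W² = 2*W³)
(21*R(4))*((12 + 10) - 10) = (21*(2*4³))*((12 + 10) - 10) = (21*(2*64))*(22 - 10) = (21*128)*12 = 2688*12 = 32256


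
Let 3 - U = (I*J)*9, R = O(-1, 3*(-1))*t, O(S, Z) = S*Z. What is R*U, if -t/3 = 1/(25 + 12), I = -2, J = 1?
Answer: -189/37 ≈ -5.1081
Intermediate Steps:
t = -3/37 (t = -3/(25 + 12) = -3/37 ≈ -0.081081)
R = -9/37 (R = -3*(-1)*(-3/37) = -1*(-3)*(-3/37) = 3*(-3/37) = -9/37 ≈ -0.24324)
U = 21 (U = 3 - (-2*1)*9 = 3 - (-2)*9 = 3 - 1*(-18) = 3 + 18 = 21)
R*U = -9/37*21 = -189/37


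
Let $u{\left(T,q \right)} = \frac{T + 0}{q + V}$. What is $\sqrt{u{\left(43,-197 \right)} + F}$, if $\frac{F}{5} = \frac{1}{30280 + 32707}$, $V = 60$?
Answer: $\frac{2 i \sqrt{5841454880641}}{8629219} \approx 0.56017 i$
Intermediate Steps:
$u{\left(T,q \right)} = \frac{T}{60 + q}$ ($u{\left(T,q \right)} = \frac{T + 0}{q + 60} = \frac{T}{60 + q}$)
$F = \frac{5}{62987}$ ($F = \frac{5}{30280 + 32707} = \frac{5}{62987} \approx 7.9382 \cdot 10^{-5}$)
$\sqrt{u{\left(43,-197 \right)} + F} = \sqrt{\frac{43}{60 - 197} + \frac{5}{62987}} = \sqrt{\frac{43}{-137} + \frac{5}{62987}} = \sqrt{43 \left(- \frac{1}{137}\right) + \frac{5}{62987}} = \sqrt{- \frac{43}{137} + \frac{5}{62987}} = \sqrt{- \frac{2707756}{8629219}} = \frac{2 i \sqrt{5841454880641}}{8629219}$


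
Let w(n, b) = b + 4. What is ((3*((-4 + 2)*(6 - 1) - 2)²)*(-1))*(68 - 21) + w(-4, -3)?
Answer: -20303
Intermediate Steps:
w(n, b) = 4 + b
((3*((-4 + 2)*(6 - 1) - 2)²)*(-1))*(68 - 21) + w(-4, -3) = ((3*((-4 + 2)*(6 - 1) - 2)²)*(-1))*(68 - 21) + (4 - 3) = ((3*(-2*5 - 2)²)*(-1))*47 + 1 = ((3*(-10 - 2)²)*(-1))*47 + 1 = ((3*(-12)²)*(-1))*47 + 1 = ((3*144)*(-1))*47 + 1 = (432*(-1))*47 + 1 = -432*47 + 1 = -20304 + 1 = -20303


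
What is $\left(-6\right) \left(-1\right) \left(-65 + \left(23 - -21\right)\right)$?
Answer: $-126$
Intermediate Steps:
$\left(-6\right) \left(-1\right) \left(-65 + \left(23 - -21\right)\right) = 6 \left(-65 + \left(23 + 21\right)\right) = 6 \left(-65 + 44\right) = 6 \left(-21\right) = -126$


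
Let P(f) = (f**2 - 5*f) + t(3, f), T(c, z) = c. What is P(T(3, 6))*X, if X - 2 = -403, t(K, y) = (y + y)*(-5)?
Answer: 14436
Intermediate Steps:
t(K, y) = -10*y (t(K, y) = (2*y)*(-5) = -10*y)
X = -401 (X = 2 - 403 = -401)
P(f) = f**2 - 15*f (P(f) = (f**2 - 5*f) - 10*f = f**2 - 15*f)
P(T(3, 6))*X = (3*(-15 + 3))*(-401) = (3*(-12))*(-401) = -36*(-401) = 14436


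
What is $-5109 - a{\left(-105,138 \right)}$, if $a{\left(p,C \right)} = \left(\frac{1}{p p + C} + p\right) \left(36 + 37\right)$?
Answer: $\frac{28532555}{11163} \approx 2556.0$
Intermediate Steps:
$a{\left(p,C \right)} = 73 p + \frac{73}{C + p^{2}}$ ($a{\left(p,C \right)} = \left(\frac{1}{p^{2} + C} + p\right) 73 = \left(\frac{1}{C + p^{2}} + p\right) 73 = \left(p + \frac{1}{C + p^{2}}\right) 73 = 73 p + \frac{73}{C + p^{2}}$)
$-5109 - a{\left(-105,138 \right)} = -5109 - \frac{73 \left(1 + \left(-105\right)^{3} + 138 \left(-105\right)\right)}{138 + \left(-105\right)^{2}} = -5109 - \frac{73 \left(1 - 1157625 - 14490\right)}{138 + 11025} = -5109 - 73 \cdot \frac{1}{11163} \left(-1172114\right) = -5109 - - \frac{85564322}{11163} = -5109 + \frac{85564322}{11163} = \frac{28532555}{11163}$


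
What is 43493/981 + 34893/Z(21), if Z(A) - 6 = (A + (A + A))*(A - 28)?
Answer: -5103526/142245 ≈ -35.878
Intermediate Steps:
Z(A) = 6 + 3*A*(-28 + A) (Z(A) = 6 + (A + (A + A))*(A - 28) = 6 + (A + 2*A)*(-28 + A) = 6 + (3*A)*(-28 + A) = 6 + 3*A*(-28 + A))
43493/981 + 34893/Z(21) = 43493/981 + 34893/(6 - 84*21 + 3*21**2) = 43493*(1/981) + 34893/(6 - 1764 + 3*441) = 43493/981 + 34893/(6 - 1764 + 1323) = 43493/981 + 34893/(-435) = 43493/981 + 34893*(-1/435) = 43493/981 - 11631/145 = -5103526/142245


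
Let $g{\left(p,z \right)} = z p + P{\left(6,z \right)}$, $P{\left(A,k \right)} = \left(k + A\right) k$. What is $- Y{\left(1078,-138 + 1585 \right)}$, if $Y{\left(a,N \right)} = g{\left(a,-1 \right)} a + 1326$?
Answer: $1166148$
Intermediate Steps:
$P{\left(A,k \right)} = k \left(A + k\right)$ ($P{\left(A,k \right)} = \left(A + k\right) k = k \left(A + k\right)$)
$g{\left(p,z \right)} = p z + z \left(6 + z\right)$ ($g{\left(p,z \right)} = z p + z \left(6 + z\right) = p z + z \left(6 + z\right)$)
$Y{\left(a,N \right)} = 1326 + a \left(-5 - a\right)$ ($Y{\left(a,N \right)} = - (6 + a - 1) a + 1326 = - (5 + a) a + 1326 = \left(-5 - a\right) a + 1326 = a \left(-5 - a\right) + 1326 = 1326 + a \left(-5 - a\right)$)
$- Y{\left(1078,-138 + 1585 \right)} = - (1326 - 1078 \left(5 + 1078\right)) = - (1326 - 1078 \cdot 1083) = - (1326 - 1167474) = \left(-1\right) \left(-1166148\right) = 1166148$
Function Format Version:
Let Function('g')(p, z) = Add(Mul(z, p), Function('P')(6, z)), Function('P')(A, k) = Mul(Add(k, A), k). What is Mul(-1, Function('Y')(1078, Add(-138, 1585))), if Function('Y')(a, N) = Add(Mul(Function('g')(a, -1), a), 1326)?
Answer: 1166148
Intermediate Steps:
Function('P')(A, k) = Mul(k, Add(A, k)) (Function('P')(A, k) = Mul(Add(A, k), k) = Mul(k, Add(A, k)))
Function('g')(p, z) = Add(Mul(p, z), Mul(z, Add(6, z))) (Function('g')(p, z) = Add(Mul(z, p), Mul(z, Add(6, z))) = Add(Mul(p, z), Mul(z, Add(6, z))))
Function('Y')(a, N) = Add(1326, Mul(a, Add(-5, Mul(-1, a)))) (Function('Y')(a, N) = Add(Mul(Mul(-1, Add(6, a, -1)), a), 1326) = Add(Mul(Mul(-1, Add(5, a)), a), 1326) = Add(Mul(Add(-5, Mul(-1, a)), a), 1326) = Add(Mul(a, Add(-5, Mul(-1, a))), 1326) = Add(1326, Mul(a, Add(-5, Mul(-1, a)))))
Mul(-1, Function('Y')(1078, Add(-138, 1585))) = Mul(-1, Add(1326, Mul(-1, 1078, Add(5, 1078)))) = Mul(-1, Add(1326, Mul(-1, 1078, 1083))) = Mul(-1, Add(1326, -1167474)) = Mul(-1, -1166148) = 1166148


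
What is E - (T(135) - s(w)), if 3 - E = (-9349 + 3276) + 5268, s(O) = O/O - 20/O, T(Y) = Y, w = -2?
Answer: 684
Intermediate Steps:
s(O) = 1 - 20/O
E = 808 (E = 3 - ((-9349 + 3276) + 5268) = 3 - (-6073 + 5268) = 3 - 1*(-805) = 3 + 805 = 808)
E - (T(135) - s(w)) = 808 - (135 - (-20 - 2)/(-2)) = 808 - (135 - (-1)*(-22)/2) = 808 - (135 - 1*11) = 808 - (135 - 11) = 808 - 1*124 = 808 - 124 = 684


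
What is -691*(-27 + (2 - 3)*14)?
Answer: 28331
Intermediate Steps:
-691*(-27 + (2 - 3)*14) = -691*(-27 - 1*14) = -691*(-27 - 14) = -691*(-41) = 28331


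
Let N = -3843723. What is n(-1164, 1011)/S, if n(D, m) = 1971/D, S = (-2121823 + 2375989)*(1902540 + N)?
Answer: 73/21270277192296 ≈ 3.4320e-12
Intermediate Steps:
S = -493382718378 (S = (-2121823 + 2375989)*(1902540 - 3843723) = 254166*(-1941183) = -493382718378)
n(-1164, 1011)/S = (1971/(-1164))/(-493382718378) = (1971*(-1/1164))*(-1/493382718378) = -657/388*(-1/493382718378) = 73/21270277192296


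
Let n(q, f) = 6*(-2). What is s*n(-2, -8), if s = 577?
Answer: -6924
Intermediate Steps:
n(q, f) = -12
s*n(-2, -8) = 577*(-12) = -6924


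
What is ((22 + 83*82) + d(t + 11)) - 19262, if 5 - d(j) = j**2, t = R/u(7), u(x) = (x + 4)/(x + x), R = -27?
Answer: -1569958/121 ≈ -12975.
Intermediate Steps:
u(x) = (4 + x)/(2*x) (u(x) = (4 + x)/((2*x)) = (4 + x)*(1/(2*x)) = (4 + x)/(2*x))
t = -378/11 (t = -27*14/(4 + 7) = -27/((1/2)*(1/7)*11) = -27/11/14 = -27*14/11 = -378/11 ≈ -34.364)
d(j) = 5 - j**2
((22 + 83*82) + d(t + 11)) - 19262 = ((22 + 83*82) + (5 - (-378/11 + 11)**2)) - 19262 = ((22 + 6806) + (5 - (-257/11)**2)) - 19262 = (6828 + (5 - 1*66049/121)) - 19262 = (6828 + (5 - 66049/121)) - 19262 = (6828 - 65444/121) - 19262 = 760744/121 - 19262 = -1569958/121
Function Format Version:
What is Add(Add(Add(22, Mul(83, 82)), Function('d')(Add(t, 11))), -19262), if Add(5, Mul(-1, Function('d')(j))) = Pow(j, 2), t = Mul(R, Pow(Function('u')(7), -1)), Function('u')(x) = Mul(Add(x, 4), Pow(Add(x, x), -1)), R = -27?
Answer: Rational(-1569958, 121) ≈ -12975.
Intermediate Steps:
Function('u')(x) = Mul(Rational(1, 2), Pow(x, -1), Add(4, x)) (Function('u')(x) = Mul(Add(4, x), Pow(Mul(2, x), -1)) = Mul(Add(4, x), Mul(Rational(1, 2), Pow(x, -1))) = Mul(Rational(1, 2), Pow(x, -1), Add(4, x)))
t = Rational(-378, 11) (t = Mul(-27, Pow(Mul(Rational(1, 2), Pow(7, -1), Add(4, 7)), -1)) = Mul(-27, Pow(Mul(Rational(1, 2), Rational(1, 7), 11), -1)) = Mul(-27, Pow(Rational(11, 14), -1)) = Mul(-27, Rational(14, 11)) = Rational(-378, 11) ≈ -34.364)
Function('d')(j) = Add(5, Mul(-1, Pow(j, 2)))
Add(Add(Add(22, Mul(83, 82)), Function('d')(Add(t, 11))), -19262) = Add(Add(Add(22, Mul(83, 82)), Add(5, Mul(-1, Pow(Add(Rational(-378, 11), 11), 2)))), -19262) = Add(Add(Add(22, 6806), Add(5, Mul(-1, Pow(Rational(-257, 11), 2)))), -19262) = Add(Add(6828, Add(5, Mul(-1, Rational(66049, 121)))), -19262) = Add(Add(6828, Add(5, Rational(-66049, 121))), -19262) = Add(Add(6828, Rational(-65444, 121)), -19262) = Add(Rational(760744, 121), -19262) = Rational(-1569958, 121)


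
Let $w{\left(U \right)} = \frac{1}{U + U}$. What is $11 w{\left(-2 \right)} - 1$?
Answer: $- \frac{15}{4} \approx -3.75$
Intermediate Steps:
$w{\left(U \right)} = \frac{1}{2 U}$
$11 w{\left(-2 \right)} - 1 = 11 \frac{1}{2 \left(-2\right)} - 1 = 11 \cdot \frac{1}{2} \left(- \frac{1}{2}\right) - 1 = 11 \left(- \frac{1}{4}\right) - 1 = - \frac{11}{4} - 1 = - \frac{15}{4}$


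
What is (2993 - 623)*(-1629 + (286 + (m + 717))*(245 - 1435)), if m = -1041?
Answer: 103310670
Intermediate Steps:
(2993 - 623)*(-1629 + (286 + (m + 717))*(245 - 1435)) = (2993 - 623)*(-1629 + (286 + (-1041 + 717))*(245 - 1435)) = 2370*(-1629 + (286 - 324)*(-1190)) = 2370*(-1629 - 38*(-1190)) = 2370*(-1629 + 45220) = 2370*43591 = 103310670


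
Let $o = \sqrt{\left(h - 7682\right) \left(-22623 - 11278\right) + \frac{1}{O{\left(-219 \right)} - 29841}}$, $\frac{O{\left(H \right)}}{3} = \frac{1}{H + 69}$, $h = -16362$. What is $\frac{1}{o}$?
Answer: $\frac{11 \sqrt{1666321065770820646}}{405398037248598} \approx 3.5026 \cdot 10^{-5}$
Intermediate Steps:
$O{\left(H \right)} = \frac{3}{69 + H}$ ($O{\left(H \right)} = \frac{3}{H + 69} = \frac{3}{69 + H}$)
$o = \frac{3 \sqrt{1666321065770820646}}{135641}$ ($o = \sqrt{\left(-16362 - 7682\right) \left(-22623 - 11278\right) + \frac{1}{\frac{3}{69 - 219} - 29841}} = \sqrt{\left(-24044\right) \left(-33901\right) + \frac{1}{\frac{3}{-150} - 29841}} = \sqrt{815115644 + \frac{1}{3 \left(- \frac{1}{150}\right) - 29841}} = \sqrt{815115644 + \frac{1}{- \frac{1}{50} - 29841}} = \sqrt{815115644 + \frac{1}{- \frac{1492051}{50}}} = \sqrt{815115644 - \frac{50}{1492051}} = \sqrt{\frac{1216194111745794}{1492051}} = \frac{3 \sqrt{1666321065770820646}}{135641} \approx 28550.0$)
$\frac{1}{o} = \frac{1}{\frac{3}{135641} \sqrt{1666321065770820646}} = \frac{11 \sqrt{1666321065770820646}}{405398037248598}$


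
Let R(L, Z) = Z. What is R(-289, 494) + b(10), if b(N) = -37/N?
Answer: 4903/10 ≈ 490.30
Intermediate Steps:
R(-289, 494) + b(10) = 494 - 37/10 = 4903/10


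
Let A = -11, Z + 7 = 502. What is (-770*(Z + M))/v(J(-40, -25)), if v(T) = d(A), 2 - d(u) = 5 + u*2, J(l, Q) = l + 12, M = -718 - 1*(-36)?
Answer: 143990/19 ≈ 7578.4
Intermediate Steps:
Z = 495 (Z = -7 + 502 = 495)
M = -682 (M = -718 + 36 = -682)
J(l, Q) = 12 + l
d(u) = -3 - 2*u (d(u) = 2 - (5 + u*2) = 2 - (5 + 2*u) = 2 + (-5 - 2*u) = -3 - 2*u)
v(T) = 19 (v(T) = -3 - 2*(-11) = -3 + 22 = 19)
(-770*(Z + M))/v(J(-40, -25)) = -770*(495 - 682)/19 = -770*(-187)*(1/19) = 143990*(1/19) = 143990/19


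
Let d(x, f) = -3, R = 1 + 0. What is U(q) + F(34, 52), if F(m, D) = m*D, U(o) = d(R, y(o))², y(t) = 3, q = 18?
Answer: 1777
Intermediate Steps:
R = 1
U(o) = 9 (U(o) = (-3)² = 9)
F(m, D) = D*m
U(q) + F(34, 52) = 9 + 52*34 = 9 + 1768 = 1777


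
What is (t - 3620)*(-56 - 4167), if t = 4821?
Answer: -5071823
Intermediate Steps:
(t - 3620)*(-56 - 4167) = (4821 - 3620)*(-56 - 4167) = 1201*(-4223) = -5071823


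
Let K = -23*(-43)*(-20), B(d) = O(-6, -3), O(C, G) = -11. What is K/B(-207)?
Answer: 19780/11 ≈ 1798.2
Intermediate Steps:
B(d) = -11
K = -19780 (K = 989*(-20) = -19780)
K/B(-207) = -19780/(-11) = -19780*(-1/11) = 19780/11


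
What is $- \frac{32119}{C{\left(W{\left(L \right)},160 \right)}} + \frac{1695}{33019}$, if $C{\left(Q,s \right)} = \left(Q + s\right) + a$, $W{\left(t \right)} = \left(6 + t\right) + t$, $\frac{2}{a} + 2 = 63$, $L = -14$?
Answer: $- \frac{64678501021}{278019980} \approx -232.64$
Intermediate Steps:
$a = \frac{2}{61}$ ($a = \frac{2}{-2 + 63} = \frac{2}{61} \approx 0.032787$)
$W{\left(t \right)} = 6 + 2 t$
$C{\left(Q,s \right)} = \frac{2}{61} + Q + s$ ($C{\left(Q,s \right)} = \left(Q + s\right) + \frac{2}{61} = \frac{2}{61} + Q + s$)
$- \frac{32119}{C{\left(W{\left(L \right)},160 \right)}} + \frac{1695}{33019} = - \frac{32119}{\frac{2}{61} + \left(6 + 2 \left(-14\right)\right) + 160} + \frac{1695}{33019} = - \frac{32119}{\frac{2}{61} + \left(6 - 28\right) + 160} + 1695 \cdot \frac{1}{33019} = - \frac{32119}{\frac{2}{61} - 22 + 160} + \frac{1695}{33019} = - \frac{32119}{\frac{8420}{61}} + \frac{1695}{33019} = \left(-32119\right) \frac{61}{8420} + \frac{1695}{33019} = - \frac{1959259}{8420} + \frac{1695}{33019} = - \frac{64678501021}{278019980}$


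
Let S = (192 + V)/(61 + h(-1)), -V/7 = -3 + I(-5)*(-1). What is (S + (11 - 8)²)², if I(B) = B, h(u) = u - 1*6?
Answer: 110224/729 ≈ 151.20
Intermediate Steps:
h(u) = -6 + u (h(u) = u - 6 = -6 + u)
V = -14 (V = -7*(-3 - 5*(-1)) = -7*(-3 + 5) = -7*2 = -14)
S = 89/27 (S = (192 - 14)/(61 + (-6 - 1)) = 178/(61 - 7) = 178/54 = 178*(1/54) = 89/27 ≈ 3.2963)
(S + (11 - 8)²)² = (89/27 + (11 - 8)²)² = (89/27 + 3²)² = (89/27 + 9)² = (332/27)² = 110224/729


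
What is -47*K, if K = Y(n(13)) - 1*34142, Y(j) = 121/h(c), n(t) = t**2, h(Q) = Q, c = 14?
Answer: 22459749/14 ≈ 1.6043e+6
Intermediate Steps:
Y(j) = 121/14
K = -477867/14 (K = 121/14 - 1*34142 = 121/14 - 34142 = -477867/14 ≈ -34133.)
-47*K = -47*(-477867/14) = 22459749/14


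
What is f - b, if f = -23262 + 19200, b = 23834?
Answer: -27896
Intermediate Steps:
f = -4062
f - b = -4062 - 1*23834 = -4062 - 23834 = -27896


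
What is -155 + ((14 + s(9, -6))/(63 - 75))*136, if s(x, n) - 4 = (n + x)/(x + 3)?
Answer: -2171/6 ≈ -361.83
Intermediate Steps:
s(x, n) = 4 + (n + x)/(3 + x) (s(x, n) = 4 + (n + x)/(x + 3) = 4 + (n + x)/(3 + x))
-155 + ((14 + s(9, -6))/(63 - 75))*136 = -155 + ((14 + (12 - 6 + 5*9)/(3 + 9))/(63 - 75))*136 = -155 + ((14 + (12 - 6 + 45)/12)/(-12))*136 = -155 + ((14 + (1/12)*51)*(-1/12))*136 = -155 + ((14 + 17/4)*(-1/12))*136 = -155 + ((73/4)*(-1/12))*136 = -155 - 73/48*136 = -155 - 1241/6 = -2171/6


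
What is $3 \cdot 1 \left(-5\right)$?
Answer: $-15$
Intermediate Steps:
$3 \cdot 1 \left(-5\right) = 3 \left(-5\right) = -15$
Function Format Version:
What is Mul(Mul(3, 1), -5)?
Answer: -15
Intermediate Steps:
Mul(Mul(3, 1), -5) = Mul(3, -5) = -15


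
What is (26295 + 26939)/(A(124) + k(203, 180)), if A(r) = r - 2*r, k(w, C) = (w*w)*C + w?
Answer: 53234/7417699 ≈ 0.0071766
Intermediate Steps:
k(w, C) = w + C*w² (k(w, C) = w²*C + w = C*w² + w = w + C*w²)
A(r) = -r
(26295 + 26939)/(A(124) + k(203, 180)) = (26295 + 26939)/(-1*124 + 203*(1 + 180*203)) = 53234/(-124 + 203*(1 + 36540)) = 53234/(-124 + 203*36541) = 53234/(-124 + 7417823) = 53234/7417699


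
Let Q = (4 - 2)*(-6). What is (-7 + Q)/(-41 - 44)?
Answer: 19/85 ≈ 0.22353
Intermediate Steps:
Q = -12 (Q = 2*(-6) = -12)
(-7 + Q)/(-41 - 44) = (-7 - 12)/(-41 - 44) = -19/(-85) = -1/85*(-19) = 19/85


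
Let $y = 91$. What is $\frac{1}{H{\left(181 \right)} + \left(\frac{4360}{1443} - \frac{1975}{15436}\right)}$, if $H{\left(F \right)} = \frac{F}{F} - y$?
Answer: $- \frac{22274148}{1940222285} \approx -0.01148$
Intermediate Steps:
$H{\left(F \right)} = -90$ ($H{\left(F \right)} = \frac{F}{F} - 91 = 1 - 91 = -90$)
$\frac{1}{H{\left(181 \right)} + \left(\frac{4360}{1443} - \frac{1975}{15436}\right)} = \frac{1}{-90 + \left(\frac{4360}{1443} - \frac{1975}{15436}\right)} = \frac{1}{-90 + \frac{64451035}{22274148}} = \frac{1}{- \frac{1940222285}{22274148}} = - \frac{22274148}{1940222285}$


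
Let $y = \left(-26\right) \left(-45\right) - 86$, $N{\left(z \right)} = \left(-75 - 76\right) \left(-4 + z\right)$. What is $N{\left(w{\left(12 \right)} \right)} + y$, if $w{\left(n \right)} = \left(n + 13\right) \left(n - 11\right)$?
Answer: $-2087$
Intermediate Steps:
$w{\left(n \right)} = \left(-11 + n\right) \left(13 + n\right)$ ($w{\left(n \right)} = \left(13 + n\right) \left(-11 + n\right) = \left(-11 + n\right) \left(13 + n\right)$)
$N{\left(z \right)} = 604 - 151 z$ ($N{\left(z \right)} = - 151 \left(-4 + z\right) = 604 - 151 z$)
$y = 1084$ ($y = 1170 - 86 = 1084$)
$N{\left(w{\left(12 \right)} \right)} + y = \left(604 - 151 \left(-143 + 12^{2} + 2 \cdot 12\right)\right) + 1084 = \left(604 - 151 \left(-143 + 144 + 24\right)\right) + 1084 = \left(604 - 3775\right) + 1084 = -3171 + 1084 = -2087$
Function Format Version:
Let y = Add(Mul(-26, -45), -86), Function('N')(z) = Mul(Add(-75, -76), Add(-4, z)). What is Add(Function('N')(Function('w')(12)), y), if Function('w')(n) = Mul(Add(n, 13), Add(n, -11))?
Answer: -2087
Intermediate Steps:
Function('w')(n) = Mul(Add(-11, n), Add(13, n)) (Function('w')(n) = Mul(Add(13, n), Add(-11, n)) = Mul(Add(-11, n), Add(13, n)))
Function('N')(z) = Add(604, Mul(-151, z)) (Function('N')(z) = Mul(-151, Add(-4, z)) = Add(604, Mul(-151, z)))
y = 1084 (y = Add(1170, -86) = 1084)
Add(Function('N')(Function('w')(12)), y) = Add(Add(604, Mul(-151, Add(-143, Pow(12, 2), Mul(2, 12)))), 1084) = Add(Add(604, Mul(-151, Add(-143, 144, 24))), 1084) = Add(Add(604, Mul(-151, 25)), 1084) = Add(Add(604, -3775), 1084) = Add(-3171, 1084) = -2087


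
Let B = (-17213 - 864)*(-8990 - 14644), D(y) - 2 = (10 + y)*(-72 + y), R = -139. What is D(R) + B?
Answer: 427259039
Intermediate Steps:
D(y) = 2 + (-72 + y)*(10 + y) (D(y) = 2 + (10 + y)*(-72 + y) = 2 + (-72 + y)*(10 + y))
B = 427231818 (B = -18077*(-23634) = 427231818)
D(R) + B = (-718 + (-139)² - 62*(-139)) + 427231818 = (-718 + 19321 + 8618) + 427231818 = 27221 + 427231818 = 427259039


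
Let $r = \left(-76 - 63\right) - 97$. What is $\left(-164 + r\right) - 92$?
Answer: $-492$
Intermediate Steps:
$r = -236$ ($r = -139 - 97 = -236$)
$\left(-164 + r\right) - 92 = \left(-164 - 236\right) - 92 = -400 - 92 = -492$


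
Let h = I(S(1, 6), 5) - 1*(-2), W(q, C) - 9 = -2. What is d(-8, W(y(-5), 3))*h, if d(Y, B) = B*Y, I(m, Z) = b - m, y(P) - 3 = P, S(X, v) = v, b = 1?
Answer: 168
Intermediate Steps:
y(P) = 3 + P
W(q, C) = 7 (W(q, C) = 9 - 2 = 7)
I(m, Z) = 1 - m
h = -3 (h = (1 - 1*6) - 1*(-2) = (1 - 6) + 2 = -5 + 2 = -3)
d(-8, W(y(-5), 3))*h = (7*(-8))*(-3) = -56*(-3) = 168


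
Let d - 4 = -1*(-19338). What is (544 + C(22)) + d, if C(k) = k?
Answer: 19908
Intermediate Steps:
d = 19342 (d = 4 - 1*(-19338) = 4 + 19338 = 19342)
(544 + C(22)) + d = (544 + 22) + 19342 = 566 + 19342 = 19908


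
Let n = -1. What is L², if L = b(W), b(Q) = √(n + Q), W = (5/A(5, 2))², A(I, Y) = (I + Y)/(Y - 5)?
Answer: 176/49 ≈ 3.5918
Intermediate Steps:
A(I, Y) = (I + Y)/(-5 + Y)
W = 225/49 (W = (5/(((5 + 2)/(-5 + 2))))² = (5/((7/(-3))))² = (5/((-⅓*7)))² = (5/(-7/3))² = (5*(-3/7))² = (-15/7)² = 225/49 ≈ 4.5918)
b(Q) = √(-1 + Q)
L = 4*√11/7 (L = √(-1 + 225/49) = √(176/49) = 4*√11/7 ≈ 1.8952)
L² = (4*√11/7)² = 176/49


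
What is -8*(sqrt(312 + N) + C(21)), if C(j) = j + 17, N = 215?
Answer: -304 - 8*sqrt(527) ≈ -487.65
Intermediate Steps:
C(j) = 17 + j
-8*(sqrt(312 + N) + C(21)) = -8*(sqrt(312 + 215) + (17 + 21)) = -8*(sqrt(527) + 38) = -8*(38 + sqrt(527)) = -304 - 8*sqrt(527)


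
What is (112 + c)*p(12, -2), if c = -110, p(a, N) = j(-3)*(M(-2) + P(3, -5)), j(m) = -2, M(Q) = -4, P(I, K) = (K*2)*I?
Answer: 136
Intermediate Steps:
P(I, K) = 2*I*K (P(I, K) = (2*K)*I = 2*I*K)
p(a, N) = 68 (p(a, N) = -2*(-4 + 2*3*(-5)) = -2*(-4 - 30) = -2*(-34) = 68)
(112 + c)*p(12, -2) = (112 - 110)*68 = 2*68 = 136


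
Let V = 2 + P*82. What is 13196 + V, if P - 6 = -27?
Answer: 11476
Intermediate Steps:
P = -21 (P = 6 - 27 = -21)
V = -1720 (V = 2 - 21*82 = 2 - 1722 = -1720)
13196 + V = 13196 - 1720 = 11476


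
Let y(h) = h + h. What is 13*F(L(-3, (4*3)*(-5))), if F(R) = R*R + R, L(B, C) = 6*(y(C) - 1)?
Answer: 6842550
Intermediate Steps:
y(h) = 2*h
L(B, C) = -6 + 12*C (L(B, C) = 6*(2*C - 1) = 6*(-1 + 2*C) = -6 + 12*C)
F(R) = R + R² (F(R) = R² + R = R + R²)
13*F(L(-3, (4*3)*(-5))) = 13*((-6 + 12*((4*3)*(-5)))*(1 + (-6 + 12*((4*3)*(-5))))) = 13*((-6 + 12*(12*(-5)))*(1 + (-6 + 12*(12*(-5))))) = 13*((-6 + 12*(-60))*(1 + (-6 + 12*(-60)))) = 13*((-6 - 720)*(1 + (-6 - 720))) = 13*(-726*(1 - 726)) = 13*(-726*(-725)) = 13*526350 = 6842550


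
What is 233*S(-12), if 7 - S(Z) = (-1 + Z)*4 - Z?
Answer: 10951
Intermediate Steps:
S(Z) = 11 - 3*Z (S(Z) = 7 - ((-1 + Z)*4 - Z) = 7 - ((-4 + 4*Z) - Z) = 7 - (-4 + 3*Z) = 7 + (4 - 3*Z) = 11 - 3*Z)
233*S(-12) = 233*(11 - 3*(-12)) = 233*(11 + 36) = 233*47 = 10951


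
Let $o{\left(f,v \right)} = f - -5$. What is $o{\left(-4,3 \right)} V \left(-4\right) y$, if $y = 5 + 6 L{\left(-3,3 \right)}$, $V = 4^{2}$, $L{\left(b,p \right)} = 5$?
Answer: $-2240$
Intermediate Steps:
$o{\left(f,v \right)} = 5 + f$ ($o{\left(f,v \right)} = f + 5 = 5 + f$)
$V = 16$
$y = 35$ ($y = 5 + 6 \cdot 5 = 5 + 30 = 35$)
$o{\left(-4,3 \right)} V \left(-4\right) y = \left(5 - 4\right) 16 \left(-4\right) 35 = 1 \cdot 16 \left(-4\right) 35 = 16 \left(-4\right) 35 = \left(-64\right) 35 = -2240$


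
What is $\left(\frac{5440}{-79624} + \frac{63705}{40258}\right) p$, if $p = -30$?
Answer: $- \frac{9100206375}{200343937} \approx -45.423$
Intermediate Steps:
$\left(\frac{5440}{-79624} + \frac{63705}{40258}\right) p = \left(\frac{5440}{-79624} + \frac{63705}{40258}\right) \left(-30\right) = \left(5440 \left(- \frac{1}{79624}\right) + 63705 \cdot \frac{1}{40258}\right) \left(-30\right) = \left(- \frac{680}{9953} + \frac{63705}{40258}\right) \left(-30\right) = \frac{606680425}{400687874} \left(-30\right) = - \frac{9100206375}{200343937}$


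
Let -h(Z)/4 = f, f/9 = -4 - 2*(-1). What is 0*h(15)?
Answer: 0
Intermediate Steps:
f = -18 (f = 9*(-4 - 2*(-1)) = 9*(-4 + 2) = 9*(-2) = -18)
h(Z) = 72 (h(Z) = -4*(-18) = 72)
0*h(15) = 0*72 = 0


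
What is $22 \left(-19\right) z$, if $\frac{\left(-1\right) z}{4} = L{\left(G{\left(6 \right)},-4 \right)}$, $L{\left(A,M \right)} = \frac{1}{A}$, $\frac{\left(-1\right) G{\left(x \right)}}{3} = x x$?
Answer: $- \frac{418}{27} \approx -15.481$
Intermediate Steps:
$G{\left(x \right)} = - 3 x^{2}$ ($G{\left(x \right)} = - 3 x x = - 3 x^{2}$)
$z = \frac{1}{27}$ ($z = - \frac{4}{\left(-3\right) 6^{2}} = - \frac{4}{\left(-3\right) 36} = - \frac{4}{-108} = \left(-4\right) \left(- \frac{1}{108}\right) = \frac{1}{27} \approx 0.037037$)
$22 \left(-19\right) z = 22 \left(-19\right) \frac{1}{27} = \left(-418\right) \frac{1}{27} = - \frac{418}{27}$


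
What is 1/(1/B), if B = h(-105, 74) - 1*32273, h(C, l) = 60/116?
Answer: -935902/29 ≈ -32272.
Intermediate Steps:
h(C, l) = 15/29 (h(C, l) = 60*(1/116) = 15/29)
B = -935902/29 (B = 15/29 - 1*32273 = 15/29 - 32273 = -935902/29 ≈ -32272.)
1/(1/B) = 1/(1/(-935902/29)) = 1/(-29/935902) = -935902/29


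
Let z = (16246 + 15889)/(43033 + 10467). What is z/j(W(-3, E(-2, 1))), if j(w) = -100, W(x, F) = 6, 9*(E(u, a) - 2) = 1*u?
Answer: -6427/1070000 ≈ -0.0060065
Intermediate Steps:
E(u, a) = 2 + u/9 (E(u, a) = 2 + (1*u)/9 = 2 + u/9)
z = 6427/10700 (z = 32135/53500 = 32135*(1/53500) = 6427/10700 ≈ 0.60065)
z/j(W(-3, E(-2, 1))) = (6427/10700)/(-100) = (6427/10700)*(-1/100) = -6427/1070000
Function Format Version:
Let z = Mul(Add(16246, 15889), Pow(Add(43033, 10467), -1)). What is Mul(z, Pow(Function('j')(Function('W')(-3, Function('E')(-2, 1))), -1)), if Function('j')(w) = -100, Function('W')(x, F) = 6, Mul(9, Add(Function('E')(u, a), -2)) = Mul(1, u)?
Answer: Rational(-6427, 1070000) ≈ -0.0060065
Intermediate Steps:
Function('E')(u, a) = Add(2, Mul(Rational(1, 9), u)) (Function('E')(u, a) = Add(2, Mul(Rational(1, 9), Mul(1, u))) = Add(2, Mul(Rational(1, 9), u)))
z = Rational(6427, 10700) (z = Mul(32135, Pow(53500, -1)) = Mul(32135, Rational(1, 53500)) = Rational(6427, 10700) ≈ 0.60065)
Mul(z, Pow(Function('j')(Function('W')(-3, Function('E')(-2, 1))), -1)) = Mul(Rational(6427, 10700), Pow(-100, -1)) = Mul(Rational(6427, 10700), Rational(-1, 100)) = Rational(-6427, 1070000)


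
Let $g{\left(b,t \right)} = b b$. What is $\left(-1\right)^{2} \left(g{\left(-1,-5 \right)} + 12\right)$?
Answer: $13$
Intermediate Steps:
$g{\left(b,t \right)} = b^{2}$
$\left(-1\right)^{2} \left(g{\left(-1,-5 \right)} + 12\right) = \left(-1\right)^{2} \left(\left(-1\right)^{2} + 12\right) = 1 \left(1 + 12\right) = 1 \cdot 13 = 13$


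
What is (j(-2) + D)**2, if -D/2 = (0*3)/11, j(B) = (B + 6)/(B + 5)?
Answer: 16/9 ≈ 1.7778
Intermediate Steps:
j(B) = (6 + B)/(5 + B)
D = 0 (D = -2*0*3/11 = -0/11 = -2*0 = 0)
(j(-2) + D)**2 = ((6 - 2)/(5 - 2) + 0)**2 = (4/3 + 0)**2 = (4/3)**2 = 16/9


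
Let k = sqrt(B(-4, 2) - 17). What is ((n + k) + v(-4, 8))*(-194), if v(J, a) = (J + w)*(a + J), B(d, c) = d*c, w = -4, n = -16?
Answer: 9312 - 970*I ≈ 9312.0 - 970.0*I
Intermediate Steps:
B(d, c) = c*d
v(J, a) = (-4 + J)*(J + a) (v(J, a) = (J - 4)*(a + J) = (-4 + J)*(J + a))
k = 5*I (k = sqrt(2*(-4) - 17) = sqrt(-8 - 17) = sqrt(-25) = 5*I ≈ 5.0*I)
((n + k) + v(-4, 8))*(-194) = ((-16 + 5*I) + ((-4)**2 - 4*(-4) - 4*8 - 4*8))*(-194) = ((-16 + 5*I) + (16 + 16 - 32 - 32))*(-194) = ((-16 + 5*I) - 32)*(-194) = (-48 + 5*I)*(-194) = 9312 - 970*I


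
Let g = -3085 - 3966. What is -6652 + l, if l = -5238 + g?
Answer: -18941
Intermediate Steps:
g = -7051
l = -12289 (l = -5238 - 7051 = -12289)
-6652 + l = -6652 - 12289 = -18941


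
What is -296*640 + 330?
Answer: -189110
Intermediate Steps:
-296*640 + 330 = -189440 + 330 = -189110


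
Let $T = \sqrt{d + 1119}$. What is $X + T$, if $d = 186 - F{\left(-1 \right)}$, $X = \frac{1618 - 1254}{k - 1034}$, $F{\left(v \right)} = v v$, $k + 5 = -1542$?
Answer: $- \frac{364}{2581} + 2 \sqrt{326} \approx 35.97$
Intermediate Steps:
$k = -1547$ ($k = -5 - 1542 = -1547$)
$F{\left(v \right)} = v^{2}$
$X = - \frac{364}{2581}$ ($X = \frac{1618 - 1254}{-1547 - 1034} = \frac{364}{-2581} = 364 \left(- \frac{1}{2581}\right) = - \frac{364}{2581} \approx -0.14103$)
$d = 185$ ($d = 186 - \left(-1\right)^{2} = 186 - 1 = 185$)
$T = 2 \sqrt{326}$ ($T = \sqrt{185 + 1119} = \sqrt{1304} = 2 \sqrt{326} \approx 36.111$)
$X + T = - \frac{364}{2581} + 2 \sqrt{326}$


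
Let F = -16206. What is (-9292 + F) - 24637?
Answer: -50135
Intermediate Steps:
(-9292 + F) - 24637 = (-9292 - 16206) - 24637 = -25498 - 24637 = -50135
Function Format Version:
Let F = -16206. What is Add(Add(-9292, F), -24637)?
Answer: -50135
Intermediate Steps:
Add(Add(-9292, F), -24637) = Add(Add(-9292, -16206), -24637) = Add(-25498, -24637) = -50135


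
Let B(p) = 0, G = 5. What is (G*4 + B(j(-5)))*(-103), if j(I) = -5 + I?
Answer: -2060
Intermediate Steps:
(G*4 + B(j(-5)))*(-103) = (5*4 + 0)*(-103) = (20 + 0)*(-103) = 20*(-103) = -2060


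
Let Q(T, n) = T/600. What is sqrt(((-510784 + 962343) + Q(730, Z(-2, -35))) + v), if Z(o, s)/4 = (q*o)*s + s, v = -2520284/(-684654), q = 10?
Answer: sqrt(587975204647269355)/1141090 ≈ 671.99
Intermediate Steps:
v = 1260142/342327 (v = -2520284*(-1/684654) = 1260142/342327 ≈ 3.6811)
Z(o, s) = 4*s + 40*o*s (Z(o, s) = 4*((10*o)*s + s) = 4*(10*o*s + s) = 4*(s + 10*o*s) = 4*s + 40*o*s)
Q(T, n) = T/600 (Q(T, n) = T*(1/600) = T/600)
sqrt(((-510784 + 962343) + Q(730, Z(-2, -35))) + v) = sqrt(((-510784 + 962343) + (1/600)*730) + 1260142/342327) = sqrt((451559 + 73/60) + 1260142/342327) = sqrt(27093613/60 + 1260142/342327) = sqrt(1030550096219/2282180) = sqrt(587975204647269355)/1141090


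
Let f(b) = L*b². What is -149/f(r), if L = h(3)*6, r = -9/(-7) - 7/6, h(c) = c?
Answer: -14602/25 ≈ -584.08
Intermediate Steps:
r = 5/42 (r = -9*(-⅐) - 7*⅙ = 9/7 - 7/6 = 5/42 ≈ 0.11905)
L = 18 (L = 3*6 = 18)
f(b) = 18*b²
-149/f(r) = -149/(18*(5/42)²) = -149/(18*(25/1764)) = -149/25/98 = -149*98/25 = -14602/25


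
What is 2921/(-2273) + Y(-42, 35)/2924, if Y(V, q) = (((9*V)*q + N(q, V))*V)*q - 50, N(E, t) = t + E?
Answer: 11055066454/1661563 ≈ 6653.4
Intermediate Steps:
N(E, t) = E + t
Y(V, q) = -50 + V*q*(V + q + 9*V*q) (Y(V, q) = (((9*V)*q + (q + V))*V)*q - 50 = ((9*V*q + (V + q))*V)*q - 50 = ((V + q + 9*V*q)*V)*q - 50 = (V*(V + q + 9*V*q))*q - 50 = V*q*(V + q + 9*V*q) - 50 = -50 + V*q*(V + q + 9*V*q))
2921/(-2273) + Y(-42, 35)/2924 = 2921/(-2273) + (-50 + 9*(-42)²*35² - 42*35*(-42 + 35))/2924 = 2921*(-1/2273) + (-50 + 9*1764*1225 - 42*35*(-7))*(1/2924) = -2921/2273 + (-50 + 19448100 + 10290)*(1/2924) = -2921/2273 + 19458340*(1/2924) = -2921/2273 + 4864585/731 = 11055066454/1661563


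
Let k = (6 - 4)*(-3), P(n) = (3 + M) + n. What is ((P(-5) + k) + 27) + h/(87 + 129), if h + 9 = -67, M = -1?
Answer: 953/54 ≈ 17.648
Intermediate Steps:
P(n) = 2 + n (P(n) = (3 - 1) + n = 2 + n)
h = -76 (h = -9 - 67 = -76)
k = -6 (k = 2*(-3) = -6)
((P(-5) + k) + 27) + h/(87 + 129) = (((2 - 5) - 6) + 27) - 76/(87 + 129) = ((-3 - 6) + 27) - 76/216 = (-9 + 27) + (1/216)*(-76) = 18 - 19/54 = 953/54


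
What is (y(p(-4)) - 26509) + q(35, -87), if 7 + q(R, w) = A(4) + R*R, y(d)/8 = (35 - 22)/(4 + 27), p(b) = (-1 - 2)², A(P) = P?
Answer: -783793/31 ≈ -25284.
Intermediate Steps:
p(b) = 9 (p(b) = (-3)² = 9)
y(d) = 104/31 (y(d) = 8*((35 - 22)/(4 + 27)) = 8*(13/31) = 104/31)
q(R, w) = -3 + R² (q(R, w) = -7 + (4 + R*R) = -7 + (4 + R²) = -3 + R²)
(y(p(-4)) - 26509) + q(35, -87) = (104/31 - 26509) + (-3 + 35²) = -821675/31 + (-3 + 1225) = -821675/31 + 1222 = -783793/31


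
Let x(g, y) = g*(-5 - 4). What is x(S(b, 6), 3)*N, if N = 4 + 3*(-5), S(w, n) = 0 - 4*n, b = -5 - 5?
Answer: -2376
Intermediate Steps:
b = -10
S(w, n) = -4*n
N = -11 (N = 4 - 15 = -11)
x(g, y) = -9*g (x(g, y) = g*(-9) = -9*g)
x(S(b, 6), 3)*N = -(-36)*6*(-11) = -9*(-24)*(-11) = 216*(-11) = -2376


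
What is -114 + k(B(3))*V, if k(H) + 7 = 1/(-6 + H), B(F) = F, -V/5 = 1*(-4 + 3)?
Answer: -452/3 ≈ -150.67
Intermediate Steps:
V = 5 (V = -5*(-4 + 3) = -5*(-1) = 5)
k(H) = -7 + 1/(-6 + H)
-114 + k(B(3))*V = -114 + ((43 - 7*3)/(-6 + 3))*5 = -114 + ((43 - 21)/(-3))*5 = -114 - ⅓*22*5 = -114 - 22/3*5 = -114 - 110/3 = -452/3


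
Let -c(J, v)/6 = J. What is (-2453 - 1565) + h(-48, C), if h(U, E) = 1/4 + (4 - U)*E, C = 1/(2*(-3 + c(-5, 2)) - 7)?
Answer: -755129/188 ≈ -4016.6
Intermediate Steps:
c(J, v) = -6*J
C = 1/47 (C = 1/(2*(-3 - 6*(-5)) - 7) = 1/(2*(-3 + 30) - 7) = 1/(2*27 - 7) = 1/(54 - 7) = 1/47 ≈ 0.021277)
h(U, E) = 1/4 + E*(4 - U)
(-2453 - 1565) + h(-48, C) = (-2453 - 1565) + (1/4 + 4*(1/47) - 1*1/47*(-48)) = -4018 + (1/4 + 4/47 + 48/47) = -4018 + 255/188 = -755129/188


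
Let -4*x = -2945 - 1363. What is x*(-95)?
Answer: -102315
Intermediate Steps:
x = 1077 (x = -(-2945 - 1363)/4 = -¼*(-4308) = 1077)
x*(-95) = 1077*(-95) = -102315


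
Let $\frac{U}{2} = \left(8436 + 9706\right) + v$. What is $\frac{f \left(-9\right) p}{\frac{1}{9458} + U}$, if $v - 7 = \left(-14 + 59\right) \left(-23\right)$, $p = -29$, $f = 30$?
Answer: $\frac{1645692}{7193965} \approx 0.22876$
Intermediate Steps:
$v = -1028$ ($v = 7 + \left(-14 + 59\right) \left(-23\right) = 7 + 45 \left(-23\right) = 7 - 1035 = -1028$)
$U = 34228$ ($U = 2 \left(\left(8436 + 9706\right) - 1028\right) = 2 \left(18142 - 1028\right) = 2 \cdot 17114 = 34228$)
$\frac{f \left(-9\right) p}{\frac{1}{9458} + U} = \frac{30 \left(-9\right) \left(-29\right)}{\frac{1}{9458} + 34228} = \frac{\left(-270\right) \left(-29\right)}{\frac{1}{9458} + 34228} = \frac{7830}{\frac{323728425}{9458}} = 7830 \cdot \frac{9458}{323728425} = \frac{1645692}{7193965}$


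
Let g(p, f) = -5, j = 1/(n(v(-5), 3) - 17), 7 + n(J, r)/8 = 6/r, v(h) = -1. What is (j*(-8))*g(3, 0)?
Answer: -40/57 ≈ -0.70175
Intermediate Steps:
n(J, r) = -56 + 48/r (n(J, r) = -56 + 8*(6/r) = -56 + 48/r)
j = -1/57 (j = 1/((-56 + 48/3) - 17) = 1/((-56 + 48*(⅓)) - 17) = 1/((-56 + 16) - 17) = 1/(-40 - 17) = 1/(-57) = -1/57 ≈ -0.017544)
(j*(-8))*g(3, 0) = -1/57*(-8)*(-5) = (8/57)*(-5) = -40/57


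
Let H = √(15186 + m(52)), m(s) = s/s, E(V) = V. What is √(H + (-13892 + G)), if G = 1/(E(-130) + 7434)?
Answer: √(-185279046942 + 13337104*√15187)/3652 ≈ 117.34*I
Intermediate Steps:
m(s) = 1
G = 1/7304 (G = 1/(-130 + 7434) = 1/7304 ≈ 0.00013691)
H = √15187 (H = √(15186 + 1) = √15187 ≈ 123.24)
√(H + (-13892 + G)) = √(√15187 + (-13892 + 1/7304)) = √(√15187 - 101467167/7304) = √(-101467167/7304 + √15187)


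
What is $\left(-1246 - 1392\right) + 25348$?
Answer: $22710$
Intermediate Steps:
$\left(-1246 - 1392\right) + 25348 = -2638 + 25348 = 22710$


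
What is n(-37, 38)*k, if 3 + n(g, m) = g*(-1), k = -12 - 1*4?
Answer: -544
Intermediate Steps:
k = -16 (k = -12 - 4 = -16)
n(g, m) = -3 - g (n(g, m) = -3 + g*(-1) = -3 - g)
n(-37, 38)*k = (-3 - 1*(-37))*(-16) = (-3 + 37)*(-16) = 34*(-16) = -544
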